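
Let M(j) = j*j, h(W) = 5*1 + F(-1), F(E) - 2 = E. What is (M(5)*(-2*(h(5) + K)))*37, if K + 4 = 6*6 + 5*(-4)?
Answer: -33300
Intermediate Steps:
F(E) = 2 + E
K = 12 (K = -4 + (6*6 + 5*(-4)) = -4 + (36 - 20) = -4 + 16 = 12)
h(W) = 6 (h(W) = 5*1 + (2 - 1) = 5 + 1 = 6)
M(j) = j²
(M(5)*(-2*(h(5) + K)))*37 = (5²*(-2*(6 + 12)))*37 = (25*(-2*18))*37 = (25*(-36))*37 = -900*37 = -33300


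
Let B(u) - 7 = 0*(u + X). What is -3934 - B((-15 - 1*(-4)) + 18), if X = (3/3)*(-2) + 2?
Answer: -3941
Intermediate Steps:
X = 0 (X = (3*(⅓))*(-2) + 2 = 1*(-2) + 2 = -2 + 2 = 0)
B(u) = 7 (B(u) = 7 + 0*(u + 0) = 7 + 0*u = 7 + 0 = 7)
-3934 - B((-15 - 1*(-4)) + 18) = -3934 - 1*7 = -3934 - 7 = -3941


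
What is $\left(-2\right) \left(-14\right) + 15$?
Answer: $43$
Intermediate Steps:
$\left(-2\right) \left(-14\right) + 15 = 28 + 15 = 43$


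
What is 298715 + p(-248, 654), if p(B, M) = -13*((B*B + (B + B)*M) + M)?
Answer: 3707653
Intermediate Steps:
p(B, M) = -13*M - 13*B² - 26*B*M (p(B, M) = -13*((B² + (2*B)*M) + M) = -13*((B² + 2*B*M) + M) = -13*(M + B² + 2*B*M) = -13*M - 13*B² - 26*B*M)
298715 + p(-248, 654) = 298715 + (-13*654 - 13*(-248)² - 26*(-248)*654) = 298715 + (-8502 - 13*61504 + 4216992) = 298715 + (-8502 - 799552 + 4216992) = 298715 + 3408938 = 3707653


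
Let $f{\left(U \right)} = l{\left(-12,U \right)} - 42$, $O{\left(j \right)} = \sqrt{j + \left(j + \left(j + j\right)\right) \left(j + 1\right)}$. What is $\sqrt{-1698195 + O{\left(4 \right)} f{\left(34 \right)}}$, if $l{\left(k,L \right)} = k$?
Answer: $i \sqrt{1698627} \approx 1303.3 i$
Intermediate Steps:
$O{\left(j \right)} = \sqrt{j + 3 j \left(1 + j\right)}$ ($O{\left(j \right)} = \sqrt{j + \left(j + 2 j\right) \left(1 + j\right)} = \sqrt{j + 3 j \left(1 + j\right)}$)
$f{\left(U \right)} = -54$ ($f{\left(U \right)} = -12 - 42 = -54$)
$\sqrt{-1698195 + O{\left(4 \right)} f{\left(34 \right)}} = \sqrt{-1698195 + \sqrt{4 \left(4 + 3 \cdot 4\right)} \left(-54\right)} = \sqrt{-1698195 + \sqrt{4 \left(4 + 12\right)} \left(-54\right)} = \sqrt{-1698195 + \sqrt{4 \cdot 16} \left(-54\right)} = \sqrt{-1698195 + \sqrt{64} \left(-54\right)} = \sqrt{-1698195 + 8 \left(-54\right)} = \sqrt{-1698195 - 432} = \sqrt{-1698627} = i \sqrt{1698627}$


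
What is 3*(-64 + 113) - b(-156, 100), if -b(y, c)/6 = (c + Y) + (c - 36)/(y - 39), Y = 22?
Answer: 57007/65 ≈ 877.03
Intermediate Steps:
b(y, c) = -132 - 6*c - 6*(-36 + c)/(-39 + y) (b(y, c) = -6*((c + 22) + (c - 36)/(y - 39)) = -6*((22 + c) + (-36 + c)/(-39 + y)) = -6*(22 + c + (-36 + c)/(-39 + y)) = -132 - 6*c - 6*(-36 + c)/(-39 + y))
3*(-64 + 113) - b(-156, 100) = 3*(-64 + 113) - 6*(894 - 22*(-156) + 38*100 - 1*100*(-156))/(-39 - 156) = 3*49 - 6*(894 + 3432 + 3800 + 15600)/(-195) = 147 - 6*(-1)*23726/195 = 147 - 1*(-47452/65) = 147 + 47452/65 = 57007/65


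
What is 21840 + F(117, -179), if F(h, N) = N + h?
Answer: 21778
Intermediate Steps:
21840 + F(117, -179) = 21840 + (-179 + 117) = 21840 - 62 = 21778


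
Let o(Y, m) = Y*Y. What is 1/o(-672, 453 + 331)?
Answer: 1/451584 ≈ 2.2144e-6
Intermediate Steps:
o(Y, m) = Y**2
1/o(-672, 453 + 331) = 1/((-672)**2) = 1/451584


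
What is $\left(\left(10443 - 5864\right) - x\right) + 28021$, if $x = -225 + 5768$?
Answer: $27057$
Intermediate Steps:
$x = 5543$
$\left(\left(10443 - 5864\right) - x\right) + 28021 = \left(\left(10443 - 5864\right) - 5543\right) + 28021 = \left(4579 - 5543\right) + 28021 = -964 + 28021 = 27057$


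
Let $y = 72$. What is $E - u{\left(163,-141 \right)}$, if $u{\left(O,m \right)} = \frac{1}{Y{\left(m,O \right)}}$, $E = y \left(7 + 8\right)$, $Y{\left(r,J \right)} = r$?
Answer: $\frac{152281}{141} \approx 1080.0$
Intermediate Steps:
$E = 1080$ ($E = 72 \left(7 + 8\right) = 72 \cdot 15 = 1080$)
$u{\left(O,m \right)} = \frac{1}{m}$
$E - u{\left(163,-141 \right)} = 1080 - \frac{1}{-141} = 1080 - - \frac{1}{141} = 1080 + \frac{1}{141} = \frac{152281}{141}$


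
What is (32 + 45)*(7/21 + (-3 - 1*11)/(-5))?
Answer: 3619/15 ≈ 241.27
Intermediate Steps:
(32 + 45)*(7/21 + (-3 - 1*11)/(-5)) = 77*(7*(1/21) + (-3 - 11)*(-⅕)) = 77*(⅓ - 14*(-⅕)) = 77*(⅓ + 14/5) = 77*(47/15) = 3619/15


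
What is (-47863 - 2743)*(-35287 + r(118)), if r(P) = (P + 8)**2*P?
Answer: -93017927086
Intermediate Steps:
r(P) = P*(8 + P)**2 (r(P) = (8 + P)**2*P = P*(8 + P)**2)
(-47863 - 2743)*(-35287 + r(118)) = (-47863 - 2743)*(-35287 + 118*(8 + 118)**2) = -50606*(-35287 + 118*126**2) = -50606*(-35287 + 118*15876) = -50606*(-35287 + 1873368) = -50606*1838081 = -93017927086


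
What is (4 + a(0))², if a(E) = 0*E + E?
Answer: 16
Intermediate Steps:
a(E) = E (a(E) = 0 + E = E)
(4 + a(0))² = (4 + 0)² = 4² = 16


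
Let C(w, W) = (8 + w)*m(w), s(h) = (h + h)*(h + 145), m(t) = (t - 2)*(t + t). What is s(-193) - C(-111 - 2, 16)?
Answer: 2747478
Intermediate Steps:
m(t) = 2*t*(-2 + t) (m(t) = (-2 + t)*(2*t) = 2*t*(-2 + t))
s(h) = 2*h*(145 + h) (s(h) = (2*h)*(145 + h) = 2*h*(145 + h))
C(w, W) = 2*w*(-2 + w)*(8 + w) (C(w, W) = (8 + w)*(2*w*(-2 + w)) = 2*w*(-2 + w)*(8 + w))
s(-193) - C(-111 - 2, 16) = 2*(-193)*(145 - 193) - 2*(-111 - 2)*(-2 + (-111 - 2))*(8 + (-111 - 2)) = 2*(-193)*(-48) - 2*(-113)*(-2 - 113)*(8 - 113) = 18528 - 2*(-113)*(-115)*(-105) = 18528 - 1*(-2728950) = 18528 + 2728950 = 2747478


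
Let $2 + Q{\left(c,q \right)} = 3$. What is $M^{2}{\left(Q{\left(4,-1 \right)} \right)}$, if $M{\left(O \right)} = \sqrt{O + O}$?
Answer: $2$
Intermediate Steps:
$Q{\left(c,q \right)} = 1$ ($Q{\left(c,q \right)} = -2 + 3 = 1$)
$M{\left(O \right)} = \sqrt{2} \sqrt{O}$ ($M{\left(O \right)} = \sqrt{2 O} = \sqrt{2} \sqrt{O}$)
$M^{2}{\left(Q{\left(4,-1 \right)} \right)} = \left(\sqrt{2} \sqrt{1}\right)^{2} = \left(\sqrt{2} \cdot 1\right)^{2} = \left(\sqrt{2}\right)^{2} = 2$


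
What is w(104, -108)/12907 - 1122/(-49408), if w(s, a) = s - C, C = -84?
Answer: 11885179/318854528 ≈ 0.037275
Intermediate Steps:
w(s, a) = 84 + s (w(s, a) = s - 1*(-84) = s + 84 = 84 + s)
w(104, -108)/12907 - 1122/(-49408) = (84 + 104)/12907 - 1122/(-49408) = 188*(1/12907) - 1122*(-1/49408) = 188/12907 + 561/24704 = 11885179/318854528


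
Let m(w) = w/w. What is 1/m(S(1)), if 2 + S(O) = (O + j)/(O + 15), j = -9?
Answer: 1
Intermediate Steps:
S(O) = -2 + (-9 + O)/(15 + O) (S(O) = -2 + (O - 9)/(O + 15) = -2 + (-9 + O)/(15 + O))
m(w) = 1
1/m(S(1)) = 1/1 = 1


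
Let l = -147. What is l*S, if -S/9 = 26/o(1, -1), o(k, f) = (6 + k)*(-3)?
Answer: -1638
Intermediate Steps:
o(k, f) = -18 - 3*k
S = 78/7 (S = -234/(-18 - 3*1) = -234/(-18 - 3) = -234/(-21) = -234*(-1)/21 = -9*(-26/21) = 78/7 ≈ 11.143)
l*S = -147*78/7 = -1638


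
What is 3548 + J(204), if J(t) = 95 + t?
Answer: 3847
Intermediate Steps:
3548 + J(204) = 3548 + (95 + 204) = 3548 + 299 = 3847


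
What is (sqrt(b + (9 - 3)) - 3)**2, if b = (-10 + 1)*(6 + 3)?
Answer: (3 - 5*I*sqrt(3))**2 ≈ -66.0 - 51.962*I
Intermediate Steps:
b = -81 (b = -9*9 = -81)
(sqrt(b + (9 - 3)) - 3)**2 = (sqrt(-81 + (9 - 3)) - 3)**2 = (sqrt(-81 + 6) - 3)**2 = (sqrt(-75) - 3)**2 = (5*I*sqrt(3) - 3)**2 = (-3 + 5*I*sqrt(3))**2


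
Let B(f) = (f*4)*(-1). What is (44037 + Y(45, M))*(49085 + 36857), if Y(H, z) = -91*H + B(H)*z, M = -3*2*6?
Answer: 3989599524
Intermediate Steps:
M = -36 (M = -6*6 = -36)
B(f) = -4*f (B(f) = (4*f)*(-1) = -4*f)
Y(H, z) = -91*H - 4*H*z (Y(H, z) = -91*H + (-4*H)*z = -91*H - 4*H*z)
(44037 + Y(45, M))*(49085 + 36857) = (44037 + 45*(-91 - 4*(-36)))*(49085 + 36857) = (44037 + 45*(-91 + 144))*85942 = (44037 + 45*53)*85942 = (44037 + 2385)*85942 = 46422*85942 = 3989599524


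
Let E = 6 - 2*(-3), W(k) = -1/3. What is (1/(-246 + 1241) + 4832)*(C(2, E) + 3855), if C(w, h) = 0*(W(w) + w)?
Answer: 3706845411/199 ≈ 1.8627e+7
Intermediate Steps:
W(k) = -⅓ (W(k) = -1*⅓ = -⅓)
E = 12 (E = 6 + 6 = 12)
C(w, h) = 0 (C(w, h) = 0*(-⅓ + w) = 0)
(1/(-246 + 1241) + 4832)*(C(2, E) + 3855) = (1/(-246 + 1241) + 4832)*(0 + 3855) = (1/995 + 4832)*3855 = (4807841/995)*3855 = 3706845411/199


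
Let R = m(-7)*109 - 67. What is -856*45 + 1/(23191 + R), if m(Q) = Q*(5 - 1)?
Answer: -773173439/20072 ≈ -38520.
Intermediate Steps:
m(Q) = 4*Q (m(Q) = Q*4 = 4*Q)
R = -3119 (R = (4*(-7))*109 - 67 = -28*109 - 67 = -3052 - 67 = -3119)
-856*45 + 1/(23191 + R) = -856*45 + 1/(23191 - 3119) = -38520 + 1/20072 = -773173439/20072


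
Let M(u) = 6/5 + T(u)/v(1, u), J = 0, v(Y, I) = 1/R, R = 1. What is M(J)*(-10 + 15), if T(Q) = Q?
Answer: 6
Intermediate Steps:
v(Y, I) = 1 (v(Y, I) = 1/1 = 1)
M(u) = 6/5 + u (M(u) = 6/5 + u/1 = 6*(⅕) + u*1 = 6/5 + u)
M(J)*(-10 + 15) = (6/5 + 0)*(-10 + 15) = (6/5)*5 = 6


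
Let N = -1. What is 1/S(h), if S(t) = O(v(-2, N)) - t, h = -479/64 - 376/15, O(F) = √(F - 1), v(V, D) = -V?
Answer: 960/32209 ≈ 0.029805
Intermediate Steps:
O(F) = √(-1 + F)
h = -31249/960 (h = -479*1/64 - 376*1/15 = -479/64 - 376/15 = -31249/960 ≈ -32.551)
S(t) = 1 - t (S(t) = √(-1 - 1*(-2)) - t = √(-1 + 2) - t = √1 - t = 1 - t)
1/S(h) = 1/(1 - 1*(-31249/960)) = 1/(1 + 31249/960) = 1/(32209/960) = 960/32209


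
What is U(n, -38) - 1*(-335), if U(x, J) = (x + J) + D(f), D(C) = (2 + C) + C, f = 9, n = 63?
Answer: 380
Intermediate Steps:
D(C) = 2 + 2*C
U(x, J) = 20 + J + x (U(x, J) = (x + J) + (2 + 2*9) = (J + x) + (2 + 18) = (J + x) + 20 = 20 + J + x)
U(n, -38) - 1*(-335) = (20 - 38 + 63) - 1*(-335) = 45 + 335 = 380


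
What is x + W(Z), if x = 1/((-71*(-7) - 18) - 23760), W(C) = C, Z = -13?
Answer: -302654/23281 ≈ -13.000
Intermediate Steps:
x = -1/23281 (x = 1/((497 - 18) - 23760) = 1/(479 - 23760) = 1/(-23281) = -1/23281 ≈ -4.2953e-5)
x + W(Z) = -1/23281 - 13 = -302654/23281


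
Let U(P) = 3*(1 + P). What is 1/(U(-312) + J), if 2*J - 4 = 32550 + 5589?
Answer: 2/36277 ≈ 5.5131e-5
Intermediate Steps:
J = 38143/2 (J = 2 + (32550 + 5589)/2 = 2 + (1/2)*38139 = 2 + 38139/2 = 38143/2 ≈ 19072.)
U(P) = 3 + 3*P
1/(U(-312) + J) = 1/((3 + 3*(-312)) + 38143/2) = 1/((3 - 936) + 38143/2) = 1/(-933 + 38143/2) = 1/(36277/2) = 2/36277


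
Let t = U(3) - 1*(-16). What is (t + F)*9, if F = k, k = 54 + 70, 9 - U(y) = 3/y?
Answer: 1332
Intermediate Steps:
U(y) = 9 - 3/y
t = 24 (t = (9 - 3/3) - 1*(-16) = (9 - 3*⅓) + 16 = (9 - 1) + 16 = 8 + 16 = 24)
k = 124
F = 124
(t + F)*9 = (24 + 124)*9 = 148*9 = 1332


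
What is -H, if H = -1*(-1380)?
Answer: -1380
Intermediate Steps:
H = 1380
-H = -1*1380 = -1380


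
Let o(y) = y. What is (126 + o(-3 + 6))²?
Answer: 16641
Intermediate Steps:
(126 + o(-3 + 6))² = (126 + (-3 + 6))² = (126 + 3)² = 129² = 16641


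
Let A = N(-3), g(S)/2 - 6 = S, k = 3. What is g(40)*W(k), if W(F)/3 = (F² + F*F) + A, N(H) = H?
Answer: 4140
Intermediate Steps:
g(S) = 12 + 2*S
A = -3
W(F) = -9 + 6*F² (W(F) = 3*((F² + F*F) - 3) = 3*((F² + F²) - 3) = 3*(2*F² - 3) = 3*(-3 + 2*F²) = -9 + 6*F²)
g(40)*W(k) = (12 + 2*40)*(-9 + 6*3²) = (12 + 80)*(-9 + 6*9) = 92*(-9 + 54) = 92*45 = 4140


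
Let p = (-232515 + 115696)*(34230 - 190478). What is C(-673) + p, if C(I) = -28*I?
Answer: 18252753956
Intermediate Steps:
p = 18252735112 (p = -116819*(-156248) = 18252735112)
C(-673) + p = -28*(-673) + 18252735112 = 18844 + 18252735112 = 18252753956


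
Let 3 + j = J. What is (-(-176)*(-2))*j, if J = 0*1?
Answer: 1056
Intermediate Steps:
J = 0
j = -3 (j = -3 + 0 = -3)
(-(-176)*(-2))*j = -(-176)*(-2)*(-3) = -44*8*(-3) = -352*(-3) = 1056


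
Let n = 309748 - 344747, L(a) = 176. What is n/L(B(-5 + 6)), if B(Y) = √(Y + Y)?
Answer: -34999/176 ≈ -198.86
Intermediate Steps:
B(Y) = √2*√Y (B(Y) = √(2*Y) = √2*√Y)
n = -34999
n/L(B(-5 + 6)) = -34999/176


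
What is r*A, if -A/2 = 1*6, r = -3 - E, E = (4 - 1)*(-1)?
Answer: 0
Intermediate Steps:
E = -3 (E = 3*(-1) = -3)
r = 0 (r = -3 - 1*(-3) = -3 + 3 = 0)
A = -12 (A = -2*6 = -12)
r*A = 0*(-12) = 0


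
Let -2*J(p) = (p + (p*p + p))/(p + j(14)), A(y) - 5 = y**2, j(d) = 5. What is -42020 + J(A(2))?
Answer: -1176659/28 ≈ -42024.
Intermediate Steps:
A(y) = 5 + y**2
J(p) = -(p**2 + 2*p)/(2*(5 + p)) (J(p) = -(p + (p*p + p))/(2*(p + 5)) = -(p + (p**2 + p))/(2*(5 + p)) = -(p + (p + p**2))/(2*(5 + p)) = -(p**2 + 2*p)/(2*(5 + p)))
-42020 + J(A(2)) = -42020 - (5 + 2**2)*(2 + (5 + 2**2))/(10 + 2*(5 + 2**2)) = -42020 - (5 + 4)*(2 + (5 + 4))/(10 + 2*(5 + 4)) = -42020 - 1*9*(2 + 9)/(10 + 2*9) = -42020 - 1*9*11/(10 + 18) = -42020 - 1*9*11/28 = -42020 - 1*9*1/28*11 = -42020 - 99/28 = -1176659/28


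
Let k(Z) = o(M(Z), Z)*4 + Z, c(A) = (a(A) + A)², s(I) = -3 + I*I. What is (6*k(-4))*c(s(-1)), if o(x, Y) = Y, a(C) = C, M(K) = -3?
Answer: -1920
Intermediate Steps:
s(I) = -3 + I²
c(A) = 4*A² (c(A) = (A + A)² = (2*A)² = 4*A²)
k(Z) = 5*Z (k(Z) = Z*4 + Z = 4*Z + Z = 5*Z)
(6*k(-4))*c(s(-1)) = (6*(5*(-4)))*(4*(-3 + (-1)²)²) = (6*(-20))*(4*(-3 + 1)²) = -480*(-2)² = -480*4 = -120*16 = -1920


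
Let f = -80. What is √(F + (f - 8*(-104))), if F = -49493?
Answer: I*√48741 ≈ 220.77*I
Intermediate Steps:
√(F + (f - 8*(-104))) = √(-49493 + (-80 - 8*(-104))) = √(-49493 + (-80 + 832)) = √(-49493 + 752) = √(-48741) = I*√48741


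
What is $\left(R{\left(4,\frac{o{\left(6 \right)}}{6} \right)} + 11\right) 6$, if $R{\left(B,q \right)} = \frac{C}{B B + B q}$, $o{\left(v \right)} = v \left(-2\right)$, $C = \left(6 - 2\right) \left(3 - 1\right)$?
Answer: $72$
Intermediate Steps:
$C = 8$ ($C = 4 \cdot 2 = 8$)
$o{\left(v \right)} = - 2 v$
$R{\left(B,q \right)} = \frac{8}{B^{2} + B q}$ ($R{\left(B,q \right)} = \frac{8}{B B + B q} = \frac{8}{B^{2} + B q}$)
$\left(R{\left(4,\frac{o{\left(6 \right)}}{6} \right)} + 11\right) 6 = \left(\frac{8}{4 \left(4 + \frac{\left(-2\right) 6}{6}\right)} + 11\right) 6 = \left(8 \cdot \frac{1}{4} \frac{1}{4 - 2} + 11\right) 6 = \left(8 \cdot \frac{1}{4} \cdot \frac{1}{2} + 11\right) 6 = \left(1 + 11\right) 6 = 12 \cdot 6 = 72$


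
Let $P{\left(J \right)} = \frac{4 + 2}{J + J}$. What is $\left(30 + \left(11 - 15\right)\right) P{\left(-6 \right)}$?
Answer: $-13$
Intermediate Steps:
$P{\left(J \right)} = \frac{3}{J}$ ($P{\left(J \right)} = \frac{6}{2 J} = 6 \frac{1}{2 J} = \frac{3}{J}$)
$\left(30 + \left(11 - 15\right)\right) P{\left(-6 \right)} = \left(30 + \left(11 - 15\right)\right) \frac{3}{-6} = \left(30 + \left(11 - 15\right)\right) 3 \left(- \frac{1}{6}\right) = \left(30 - 4\right) \left(- \frac{1}{2}\right) = 26 \left(- \frac{1}{2}\right) = -13$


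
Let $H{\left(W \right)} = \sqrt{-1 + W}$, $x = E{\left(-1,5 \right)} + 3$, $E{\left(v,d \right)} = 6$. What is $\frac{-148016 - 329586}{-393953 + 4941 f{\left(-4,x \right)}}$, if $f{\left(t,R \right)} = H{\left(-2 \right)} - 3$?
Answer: $\frac{195232235152}{167171058619} + \frac{2359831482 i \sqrt{3}}{167171058619} \approx 1.1679 + 0.02445 i$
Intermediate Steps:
$x = 9$ ($x = 6 + 3 = 9$)
$f{\left(t,R \right)} = -3 + i \sqrt{3}$ ($f{\left(t,R \right)} = \sqrt{-1 - 2} - 3 = \sqrt{-3} - 3 = i \sqrt{3} - 3 = -3 + i \sqrt{3}$)
$\frac{-148016 - 329586}{-393953 + 4941 f{\left(-4,x \right)}} = \frac{-148016 - 329586}{-393953 + 4941 \left(-3 + i \sqrt{3}\right)} = - \frac{477602}{-393953 - \left(14823 - 4941 i \sqrt{3}\right)} = - \frac{477602}{-408776 + 4941 i \sqrt{3}}$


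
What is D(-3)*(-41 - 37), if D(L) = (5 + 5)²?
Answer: -7800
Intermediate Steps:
D(L) = 100 (D(L) = 10² = 100)
D(-3)*(-41 - 37) = 100*(-41 - 37) = 100*(-78) = -7800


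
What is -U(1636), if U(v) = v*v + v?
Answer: -2678132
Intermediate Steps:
U(v) = v + v² (U(v) = v² + v = v + v²)
-U(1636) = -1636*(1 + 1636) = -1636*1637 = -1*2678132 = -2678132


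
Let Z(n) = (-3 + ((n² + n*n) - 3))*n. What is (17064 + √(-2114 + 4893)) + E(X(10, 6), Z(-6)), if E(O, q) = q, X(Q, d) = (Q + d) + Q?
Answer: 16668 + √2779 ≈ 16721.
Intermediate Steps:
X(Q, d) = d + 2*Q
Z(n) = n*(-6 + 2*n²) (Z(n) = (-3 + ((n² + n²) - 3))*n = (-3 + (2*n² - 3))*n = (-3 + (-3 + 2*n²))*n = (-6 + 2*n²)*n = n*(-6 + 2*n²))
(17064 + √(-2114 + 4893)) + E(X(10, 6), Z(-6)) = (17064 + √(-2114 + 4893)) + 2*(-6)*(-3 + (-6)²) = (17064 + √2779) + 2*(-6)*(-3 + 36) = (17064 + √2779) + 2*(-6)*33 = (17064 + √2779) - 396 = 16668 + √2779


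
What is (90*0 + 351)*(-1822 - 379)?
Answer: -772551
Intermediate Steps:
(90*0 + 351)*(-1822 - 379) = (0 + 351)*(-2201) = 351*(-2201) = -772551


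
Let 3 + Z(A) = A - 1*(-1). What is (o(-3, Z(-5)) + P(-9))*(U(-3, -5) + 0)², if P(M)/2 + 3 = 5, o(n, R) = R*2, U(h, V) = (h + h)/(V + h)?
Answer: -45/8 ≈ -5.6250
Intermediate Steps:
U(h, V) = 2*h/(V + h) (U(h, V) = (2*h)/(V + h) = 2*h/(V + h))
Z(A) = -2 + A (Z(A) = -3 + (A - 1*(-1)) = -3 + (A + 1) = -3 + (1 + A) = -2 + A)
o(n, R) = 2*R
P(M) = 4 (P(M) = -6 + 2*5 = -6 + 10 = 4)
(o(-3, Z(-5)) + P(-9))*(U(-3, -5) + 0)² = (2*(-2 - 5) + 4)*(2*(-3)/(-5 - 3) + 0)² = (2*(-7) + 4)*(2*(-3)/(-8) + 0)² = (-14 + 4)*(2*(-3)*(-⅛) + 0)² = -10*(¾ + 0)² = -10*(¾)² = -10*9/16 = -45/8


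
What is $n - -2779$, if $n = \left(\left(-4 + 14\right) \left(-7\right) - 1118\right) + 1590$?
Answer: $3181$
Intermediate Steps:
$n = 402$ ($n = \left(10 \left(-7\right) - 1118\right) + 1590 = \left(-70 - 1118\right) + 1590 = -1188 + 1590 = 402$)
$n - -2779 = 402 - -2779 = 402 + 2779 = 3181$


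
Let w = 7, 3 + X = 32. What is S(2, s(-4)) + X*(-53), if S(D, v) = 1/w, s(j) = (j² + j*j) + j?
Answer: -10758/7 ≈ -1536.9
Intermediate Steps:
X = 29 (X = -3 + 32 = 29)
s(j) = j + 2*j² (s(j) = (j² + j²) + j = 2*j² + j = j + 2*j²)
S(D, v) = ⅐ (S(D, v) = 1/7 = ⅐)
S(2, s(-4)) + X*(-53) = ⅐ + 29*(-53) = ⅐ - 1537 = -10758/7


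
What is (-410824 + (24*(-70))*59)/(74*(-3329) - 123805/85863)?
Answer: 43785321672/21152130403 ≈ 2.0700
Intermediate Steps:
(-410824 + (24*(-70))*59)/(74*(-3329) - 123805/85863) = (-410824 - 1680*59)/(-246346 - 123805*1/85863) = (-410824 - 99120)/(-246346 - 123805/85863) = -509944/(-21152130403/85863) = -509944*(-85863/21152130403) = 43785321672/21152130403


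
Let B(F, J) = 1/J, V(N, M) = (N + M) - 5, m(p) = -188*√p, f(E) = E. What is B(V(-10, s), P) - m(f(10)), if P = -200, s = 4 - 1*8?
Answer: -1/200 + 188*√10 ≈ 594.50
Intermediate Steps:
s = -4 (s = 4 - 8 = -4)
V(N, M) = -5 + M + N (V(N, M) = (M + N) - 5 = -5 + M + N)
B(V(-10, s), P) - m(f(10)) = 1/(-200) - (-188)*√10 = -1/200 + 188*√10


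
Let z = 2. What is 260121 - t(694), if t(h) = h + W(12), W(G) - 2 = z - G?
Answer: 259435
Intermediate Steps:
W(G) = 4 - G (W(G) = 2 + (2 - G) = 4 - G)
t(h) = -8 + h (t(h) = h + (4 - 1*12) = h + (4 - 12) = h - 8 = -8 + h)
260121 - t(694) = 260121 - (-8 + 694) = 260121 - 1*686 = 260121 - 686 = 259435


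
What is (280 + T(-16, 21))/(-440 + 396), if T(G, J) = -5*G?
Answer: -90/11 ≈ -8.1818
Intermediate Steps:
(280 + T(-16, 21))/(-440 + 396) = (280 - 5*(-16))/(-440 + 396) = (280 + 80)/(-44) = 360*(-1/44) = -90/11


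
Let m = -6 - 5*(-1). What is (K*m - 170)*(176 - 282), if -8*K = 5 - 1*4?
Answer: 72027/4 ≈ 18007.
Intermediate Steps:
K = -⅛ (K = -(5 - 1*4)/8 = -(5 - 4)/8 = -⅛*1 = -⅛ ≈ -0.12500)
m = -1 (m = -6 + 5 = -1)
(K*m - 170)*(176 - 282) = (-⅛*(-1) - 170)*(176 - 282) = (⅛ - 170)*(-106) = -1359/8*(-106) = 72027/4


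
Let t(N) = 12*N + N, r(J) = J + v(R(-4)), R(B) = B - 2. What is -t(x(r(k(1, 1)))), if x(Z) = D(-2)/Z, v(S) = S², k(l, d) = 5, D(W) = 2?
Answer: -26/41 ≈ -0.63415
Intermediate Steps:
R(B) = -2 + B
r(J) = 36 + J (r(J) = J + (-2 - 4)² = J + (-6)² = J + 36 = 36 + J)
x(Z) = 2/Z
t(N) = 13*N
-t(x(r(k(1, 1)))) = -13*2/(36 + 5) = -13*2/41 = -1*26/41 = -26/41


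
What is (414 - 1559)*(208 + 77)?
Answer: -326325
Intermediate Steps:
(414 - 1559)*(208 + 77) = -1145*285 = -326325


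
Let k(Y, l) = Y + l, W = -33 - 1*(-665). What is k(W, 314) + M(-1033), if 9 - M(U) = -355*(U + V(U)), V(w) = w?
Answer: -732475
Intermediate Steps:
M(U) = 9 + 710*U (M(U) = 9 - (-355)*(U + U) = 9 - (-355)*2*U = 9 - (-710)*U = 9 + 710*U)
W = 632 (W = -33 + 665 = 632)
k(W, 314) + M(-1033) = (632 + 314) + (9 + 710*(-1033)) = 946 + (9 - 733430) = 946 - 733421 = -732475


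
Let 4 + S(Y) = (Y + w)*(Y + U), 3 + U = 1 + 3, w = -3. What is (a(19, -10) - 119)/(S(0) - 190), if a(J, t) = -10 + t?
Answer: 139/197 ≈ 0.70558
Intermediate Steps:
U = 1 (U = -3 + (1 + 3) = -3 + 4 = 1)
S(Y) = -4 + (1 + Y)*(-3 + Y) (S(Y) = -4 + (Y - 3)*(Y + 1) = -4 + (-3 + Y)*(1 + Y) = -4 + (1 + Y)*(-3 + Y))
(a(19, -10) - 119)/(S(0) - 190) = ((-10 - 10) - 119)/((-7 + 0**2 - 2*0) - 190) = (-20 - 119)/((-7 + 0 + 0) - 190) = -139/(-7 - 190) = -139/(-197) = -139*(-1/197) = 139/197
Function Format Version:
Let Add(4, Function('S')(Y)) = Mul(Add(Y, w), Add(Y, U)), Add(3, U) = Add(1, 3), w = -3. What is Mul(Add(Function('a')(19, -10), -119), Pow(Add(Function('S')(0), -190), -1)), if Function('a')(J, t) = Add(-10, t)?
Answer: Rational(139, 197) ≈ 0.70558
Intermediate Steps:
U = 1 (U = Add(-3, Add(1, 3)) = Add(-3, 4) = 1)
Function('S')(Y) = Add(-4, Mul(Add(1, Y), Add(-3, Y))) (Function('S')(Y) = Add(-4, Mul(Add(Y, -3), Add(Y, 1))) = Add(-4, Mul(Add(-3, Y), Add(1, Y))) = Add(-4, Mul(Add(1, Y), Add(-3, Y))))
Mul(Add(Function('a')(19, -10), -119), Pow(Add(Function('S')(0), -190), -1)) = Mul(Add(Add(-10, -10), -119), Pow(Add(Add(-7, Pow(0, 2), Mul(-2, 0)), -190), -1)) = Mul(Add(-20, -119), Pow(Add(Add(-7, 0, 0), -190), -1)) = Mul(-139, Pow(Add(-7, -190), -1)) = Mul(-139, Pow(-197, -1)) = Mul(-139, Rational(-1, 197)) = Rational(139, 197)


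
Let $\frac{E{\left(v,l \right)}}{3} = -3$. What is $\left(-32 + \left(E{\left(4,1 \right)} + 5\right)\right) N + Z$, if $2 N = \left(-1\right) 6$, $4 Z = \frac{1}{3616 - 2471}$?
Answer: $\frac{494641}{4580} \approx 108.0$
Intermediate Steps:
$E{\left(v,l \right)} = -9$ ($E{\left(v,l \right)} = 3 \left(-3\right) = -9$)
$Z = \frac{1}{4580}$ ($Z = \frac{1}{4 \left(3616 - 2471\right)} = \frac{1}{4 \cdot 1145} = \frac{1}{4} \cdot \frac{1}{1145} = \frac{1}{4580} \approx 0.00021834$)
$N = -3$ ($N = \frac{\left(-1\right) 6}{2} = \frac{1}{2} \left(-6\right) = -3$)
$\left(-32 + \left(E{\left(4,1 \right)} + 5\right)\right) N + Z = \left(-32 + \left(-9 + 5\right)\right) \left(-3\right) + \frac{1}{4580} = \left(-32 - 4\right) \left(-3\right) + \frac{1}{4580} = \left(-36\right) \left(-3\right) + \frac{1}{4580} = 108 + \frac{1}{4580} = \frac{494641}{4580}$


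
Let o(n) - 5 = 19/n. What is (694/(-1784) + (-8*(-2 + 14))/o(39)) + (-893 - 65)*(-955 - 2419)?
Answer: 308501170695/95444 ≈ 3.2323e+6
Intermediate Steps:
o(n) = 5 + 19/n
(694/(-1784) + (-8*(-2 + 14))/o(39)) + (-893 - 65)*(-955 - 2419) = (694/(-1784) + (-8*(-2 + 14))/(5 + 19/39)) + (-893 - 65)*(-955 - 2419) = (694*(-1/1784) + (-8*12)/(5 + 19*(1/39))) - 958*(-3374) = (-347/892 - 96/(5 + 19/39)) + 3232292 = (-347/892 - 96/214/39) + 3232292 = (-347/892 - 96*39/214) + 3232292 = (-347/892 - 1872/107) + 3232292 = -1706953/95444 + 3232292 = 308501170695/95444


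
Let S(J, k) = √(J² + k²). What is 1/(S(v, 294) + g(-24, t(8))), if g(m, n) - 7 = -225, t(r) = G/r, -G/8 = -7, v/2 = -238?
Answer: 109/132744 + 7*√1597/132744 ≈ 0.0029285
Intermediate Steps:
v = -476 (v = 2*(-238) = -476)
G = 56 (G = -8*(-7) = 56)
t(r) = 56/r
g(m, n) = -218 (g(m, n) = 7 - 225 = -218)
1/(S(v, 294) + g(-24, t(8))) = 1/(√((-476)² + 294²) - 218) = 1/(√(226576 + 86436) - 218) = 1/(√313012 - 218) = 1/(14*√1597 - 218) = 1/(-218 + 14*√1597)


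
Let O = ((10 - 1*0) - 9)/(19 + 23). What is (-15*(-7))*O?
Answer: 5/2 ≈ 2.5000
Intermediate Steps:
O = 1/42 (O = ((10 + 0) - 9)/42 = (10 - 9)*(1/42) = 1*(1/42) = 1/42 ≈ 0.023810)
(-15*(-7))*O = -15*(-7)*(1/42) = 105*(1/42) = 5/2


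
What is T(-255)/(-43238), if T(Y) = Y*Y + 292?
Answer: -65317/43238 ≈ -1.5106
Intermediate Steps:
T(Y) = 292 + Y² (T(Y) = Y² + 292 = 292 + Y²)
T(-255)/(-43238) = (292 + (-255)²)/(-43238) = (292 + 65025)*(-1/43238) = 65317*(-1/43238) = -65317/43238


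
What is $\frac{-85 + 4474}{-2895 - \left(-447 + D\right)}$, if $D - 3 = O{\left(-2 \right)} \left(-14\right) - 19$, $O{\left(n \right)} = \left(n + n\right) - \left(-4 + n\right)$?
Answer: $- \frac{4389}{2404} \approx -1.8257$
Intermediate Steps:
$O{\left(n \right)} = 4 + n$ ($O{\left(n \right)} = 2 n - \left(-4 + n\right) = 4 + n$)
$D = -44$ ($D = 3 + \left(\left(4 - 2\right) \left(-14\right) - 19\right) = 3 + \left(2 \left(-14\right) - 19\right) = 3 - 47 = -44$)
$\frac{-85 + 4474}{-2895 - \left(-447 + D\right)} = \frac{-85 + 4474}{-2895 + \left(447 - -44\right)} = \frac{4389}{-2895 + \left(447 + 44\right)} = \frac{4389}{-2895 + 491} = \frac{4389}{-2404} = 4389 \left(- \frac{1}{2404}\right) = - \frac{4389}{2404}$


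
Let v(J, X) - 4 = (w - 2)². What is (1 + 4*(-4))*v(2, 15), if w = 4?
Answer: -120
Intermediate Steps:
v(J, X) = 8 (v(J, X) = 4 + (4 - 2)² = 4 + 2² = 4 + 4 = 8)
(1 + 4*(-4))*v(2, 15) = (1 + 4*(-4))*8 = (1 - 16)*8 = -15*8 = -120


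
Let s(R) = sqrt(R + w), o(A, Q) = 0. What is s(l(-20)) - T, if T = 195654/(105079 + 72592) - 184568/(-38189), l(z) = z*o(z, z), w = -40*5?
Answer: -40264211734/6785077819 + 10*I*sqrt(2) ≈ -5.9342 + 14.142*I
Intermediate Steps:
w = -200
l(z) = 0 (l(z) = z*0 = 0)
T = 40264211734/6785077819 (T = 195654/177671 - 184568*(-1/38189) = 195654*(1/177671) + 184568/38189 = 195654/177671 + 184568/38189 = 40264211734/6785077819 ≈ 5.9342)
s(R) = sqrt(-200 + R) (s(R) = sqrt(R - 200) = sqrt(-200 + R))
s(l(-20)) - T = sqrt(-200 + 0) - 1*40264211734/6785077819 = sqrt(-200) - 40264211734/6785077819 = 10*I*sqrt(2) - 40264211734/6785077819 = -40264211734/6785077819 + 10*I*sqrt(2)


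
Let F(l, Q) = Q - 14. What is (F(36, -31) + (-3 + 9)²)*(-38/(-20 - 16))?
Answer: -19/2 ≈ -9.5000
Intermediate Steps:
F(l, Q) = -14 + Q
(F(36, -31) + (-3 + 9)²)*(-38/(-20 - 16)) = ((-14 - 31) + (-3 + 9)²)*(-38/(-20 - 16)) = (-45 + 6²)*(-38/(-36)) = (-45 + 36)*(-1/36*(-38)) = -9*19/18 = -19/2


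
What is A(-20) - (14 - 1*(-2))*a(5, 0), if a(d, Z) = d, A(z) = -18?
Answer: -98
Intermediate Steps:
A(-20) - (14 - 1*(-2))*a(5, 0) = -18 - (14 - 1*(-2))*5 = -18 - (14 + 2)*5 = -18 - 16*5 = -18 - 1*80 = -18 - 80 = -98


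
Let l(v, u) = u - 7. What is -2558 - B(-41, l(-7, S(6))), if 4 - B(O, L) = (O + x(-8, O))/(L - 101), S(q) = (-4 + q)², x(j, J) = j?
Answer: -266399/104 ≈ -2561.5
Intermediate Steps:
l(v, u) = -7 + u
B(O, L) = 4 - (-8 + O)/(-101 + L) (B(O, L) = 4 - (O - 8)/(L - 101) = 4 - (-8 + O)/(-101 + L))
-2558 - B(-41, l(-7, S(6))) = -2558 - (-396 - 1*(-41) + 4*(-7 + (-4 + 6)²))/(-101 + (-7 + (-4 + 6)²)) = -2558 - (-396 + 41 + 4*(-7 + 2²))/(-101 + (-7 + 2²)) = -2558 - (-396 + 41 + 4*(-7 + 4))/(-101 + (-7 + 4)) = -2558 - (-396 + 41 + 4*(-3))/(-101 - 3) = -2558 - (-396 + 41 - 12)/(-104) = -2558 - (-1)*(-367)/104 = -2558 - 1*367/104 = -2558 - 367/104 = -266399/104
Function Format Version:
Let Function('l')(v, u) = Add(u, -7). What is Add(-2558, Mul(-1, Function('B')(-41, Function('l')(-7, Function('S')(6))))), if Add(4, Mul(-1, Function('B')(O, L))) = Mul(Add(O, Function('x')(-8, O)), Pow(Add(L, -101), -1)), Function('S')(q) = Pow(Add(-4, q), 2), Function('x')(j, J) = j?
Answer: Rational(-266399, 104) ≈ -2561.5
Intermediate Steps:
Function('l')(v, u) = Add(-7, u)
Function('B')(O, L) = Add(4, Mul(-1, Pow(Add(-101, L), -1), Add(-8, O))) (Function('B')(O, L) = Add(4, Mul(-1, Mul(Add(O, -8), Pow(Add(L, -101), -1)))) = Add(4, Mul(-1, Mul(Add(-8, O), Pow(Add(-101, L), -1)))) = Add(4, Mul(-1, Mul(Pow(Add(-101, L), -1), Add(-8, O)))) = Add(4, Mul(-1, Pow(Add(-101, L), -1), Add(-8, O))))
Add(-2558, Mul(-1, Function('B')(-41, Function('l')(-7, Function('S')(6))))) = Add(-2558, Mul(-1, Mul(Pow(Add(-101, Add(-7, Pow(Add(-4, 6), 2))), -1), Add(-396, Mul(-1, -41), Mul(4, Add(-7, Pow(Add(-4, 6), 2))))))) = Add(-2558, Mul(-1, Mul(Pow(Add(-101, Add(-7, Pow(2, 2))), -1), Add(-396, 41, Mul(4, Add(-7, Pow(2, 2))))))) = Add(-2558, Mul(-1, Mul(Pow(Add(-101, Add(-7, 4)), -1), Add(-396, 41, Mul(4, Add(-7, 4)))))) = Add(-2558, Mul(-1, Mul(Pow(Add(-101, -3), -1), Add(-396, 41, Mul(4, -3))))) = Add(-2558, Mul(-1, Mul(Pow(-104, -1), Add(-396, 41, -12)))) = Add(-2558, Mul(-1, Mul(Rational(-1, 104), -367))) = Add(-2558, Mul(-1, Rational(367, 104))) = Add(-2558, Rational(-367, 104)) = Rational(-266399, 104)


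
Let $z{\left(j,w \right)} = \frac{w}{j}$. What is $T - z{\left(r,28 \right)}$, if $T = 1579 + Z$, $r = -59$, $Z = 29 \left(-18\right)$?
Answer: $\frac{62391}{59} \approx 1057.5$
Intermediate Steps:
$Z = -522$
$T = 1057$ ($T = 1579 - 522 = 1057$)
$T - z{\left(r,28 \right)} = 1057 - \frac{28}{-59} = 1057 - 28 \left(- \frac{1}{59}\right) = 1057 - - \frac{28}{59} = 1057 + \frac{28}{59} = \frac{62391}{59}$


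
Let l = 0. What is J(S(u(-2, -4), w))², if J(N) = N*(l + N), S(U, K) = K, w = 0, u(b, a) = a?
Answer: 0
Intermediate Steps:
J(N) = N² (J(N) = N*(0 + N) = N*N = N²)
J(S(u(-2, -4), w))² = (0²)² = 0² = 0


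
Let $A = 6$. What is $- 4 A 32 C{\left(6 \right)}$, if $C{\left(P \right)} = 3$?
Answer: $-2304$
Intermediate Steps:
$- 4 A 32 C{\left(6 \right)} = \left(-4\right) 6 \cdot 32 \cdot 3 = \left(-24\right) 32 \cdot 3 = \left(-768\right) 3 = -2304$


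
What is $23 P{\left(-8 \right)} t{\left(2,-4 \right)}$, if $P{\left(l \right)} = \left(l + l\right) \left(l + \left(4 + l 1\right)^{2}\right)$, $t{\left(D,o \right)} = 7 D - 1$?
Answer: $-38272$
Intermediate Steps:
$t{\left(D,o \right)} = -1 + 7 D$
$P{\left(l \right)} = 2 l \left(l + \left(4 + l\right)^{2}\right)$
$23 P{\left(-8 \right)} t{\left(2,-4 \right)} = 23 \cdot 2 \left(-8\right) \left(-8 + \left(4 - 8\right)^{2}\right) \left(-1 + 7 \cdot 2\right) = 23 \cdot 2 \left(-8\right) \left(-8 + \left(-4\right)^{2}\right) \left(-1 + 14\right) = 23 \cdot 2 \left(-8\right) \left(-8 + 16\right) 13 = 23 \cdot 2 \left(-8\right) 8 \cdot 13 = 23 \left(-128\right) 13 = \left(-2944\right) 13 = -38272$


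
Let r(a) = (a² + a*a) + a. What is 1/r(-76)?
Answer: 1/11476 ≈ 8.7138e-5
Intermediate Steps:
r(a) = a + 2*a² (r(a) = (a² + a²) + a = 2*a² + a = a + 2*a²)
1/r(-76) = 1/(-76*(1 + 2*(-76))) = 1/(-76*(1 - 152)) = 1/(-76*(-151)) = 1/11476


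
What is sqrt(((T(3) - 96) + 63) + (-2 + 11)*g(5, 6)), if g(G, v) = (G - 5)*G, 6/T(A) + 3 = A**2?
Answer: 4*I*sqrt(2) ≈ 5.6569*I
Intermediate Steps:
T(A) = 6/(-3 + A**2)
g(G, v) = G*(-5 + G) (g(G, v) = (-5 + G)*G = G*(-5 + G))
sqrt(((T(3) - 96) + 63) + (-2 + 11)*g(5, 6)) = sqrt(((6/(-3 + 3**2) - 96) + 63) + (-2 + 11)*(5*(-5 + 5))) = sqrt(((6/(-3 + 9) - 96) + 63) + 9*(5*0)) = sqrt(((6/6 - 96) + 63) + 9*0) = sqrt(((6*(1/6) - 96) + 63) + 0) = sqrt(((1 - 96) + 63) + 0) = sqrt((-95 + 63) + 0) = sqrt(-32 + 0) = sqrt(-32) = 4*I*sqrt(2)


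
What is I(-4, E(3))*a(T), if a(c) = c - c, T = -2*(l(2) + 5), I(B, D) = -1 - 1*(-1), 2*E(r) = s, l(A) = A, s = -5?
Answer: 0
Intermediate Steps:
E(r) = -5/2 (E(r) = (½)*(-5) = -5/2)
I(B, D) = 0 (I(B, D) = -1 + 1 = 0)
T = -14 (T = -2*(2 + 5) = -2*7 = -14)
a(c) = 0
I(-4, E(3))*a(T) = 0*0 = 0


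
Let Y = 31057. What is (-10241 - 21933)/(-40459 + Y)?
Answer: 16087/4701 ≈ 3.4220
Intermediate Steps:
(-10241 - 21933)/(-40459 + Y) = (-10241 - 21933)/(-40459 + 31057) = -32174/(-9402) = -32174*(-1/9402) = 16087/4701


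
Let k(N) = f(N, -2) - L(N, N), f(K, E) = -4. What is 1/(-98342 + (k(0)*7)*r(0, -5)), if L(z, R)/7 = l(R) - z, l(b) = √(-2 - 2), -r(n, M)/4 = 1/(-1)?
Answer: -49227/4846671890 + 98*I/2423335945 ≈ -1.0157e-5 + 4.044e-8*I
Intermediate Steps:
r(n, M) = 4 (r(n, M) = -4/(-1) = -4*(-1) = 4)
l(b) = 2*I (l(b) = √(-4) = 2*I)
L(z, R) = -7*z + 14*I (L(z, R) = 7*(2*I - z) = 7*(-z + 2*I) = -7*z + 14*I)
k(N) = -4 - 14*I + 7*N (k(N) = -4 - (-7*N + 14*I) = -4 + (-14*I + 7*N) = -4 - 14*I + 7*N)
1/(-98342 + (k(0)*7)*r(0, -5)) = 1/(-98342 + ((-4 - 14*I + 7*0)*7)*4) = 1/(-98342 + ((-4 - 14*I + 0)*7)*4) = 1/(-98342 + ((-4 - 14*I)*7)*4) = 1/(-98342 + (-28 - 98*I)*4) = 1/(-98342 + (-112 - 392*I)) = 1/(-98454 - 392*I) = (-98454 + 392*I)/9693343780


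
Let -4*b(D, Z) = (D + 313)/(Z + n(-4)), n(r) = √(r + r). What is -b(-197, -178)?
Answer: -2581/15846 - 29*I*√2/15846 ≈ -0.16288 - 0.0025882*I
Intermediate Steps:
n(r) = √2*√r (n(r) = √(2*r) = √2*√r)
b(D, Z) = -(313 + D)/(4*(Z + 2*I*√2)) (b(D, Z) = -(D + 313)/(4*(Z + √2*√(-4))) = -(313 + D)/(4*(Z + √2*(2*I))) = -(313 + D)/(4*(Z + 2*I*√2)))
-b(-197, -178) = -(-313 - 1*(-197))/(4*(-178 + 2*I*√2)) = -(-313 + 197)/(4*(-178 + 2*I*√2)) = -(-116)/(4*(-178 + 2*I*√2)) = -(-29)/(-178 + 2*I*√2) = 29/(-178 + 2*I*√2)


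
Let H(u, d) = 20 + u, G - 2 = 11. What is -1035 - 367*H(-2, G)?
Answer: -7641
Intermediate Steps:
G = 13 (G = 2 + 11 = 13)
-1035 - 367*H(-2, G) = -1035 - 367*(20 - 2) = -1035 - 367*18 = -1035 - 6606 = -7641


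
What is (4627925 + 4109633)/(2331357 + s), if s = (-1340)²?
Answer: 8737558/4126957 ≈ 2.1172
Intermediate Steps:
s = 1795600
(4627925 + 4109633)/(2331357 + s) = (4627925 + 4109633)/(2331357 + 1795600) = 8737558/4126957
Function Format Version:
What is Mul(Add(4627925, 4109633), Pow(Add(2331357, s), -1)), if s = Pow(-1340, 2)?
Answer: Rational(8737558, 4126957) ≈ 2.1172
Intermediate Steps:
s = 1795600
Mul(Add(4627925, 4109633), Pow(Add(2331357, s), -1)) = Mul(Add(4627925, 4109633), Pow(Add(2331357, 1795600), -1)) = Mul(8737558, Pow(4126957, -1)) = Mul(8737558, Rational(1, 4126957)) = Rational(8737558, 4126957)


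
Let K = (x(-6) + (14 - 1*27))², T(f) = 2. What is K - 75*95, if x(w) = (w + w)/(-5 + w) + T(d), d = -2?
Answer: -850244/121 ≈ -7026.8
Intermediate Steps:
x(w) = 2 + 2*w/(-5 + w) (x(w) = (w + w)/(-5 + w) + 2 = (2*w)/(-5 + w) + 2 = 2*w/(-5 + w) + 2 = 2 + 2*w/(-5 + w))
K = 11881/121 (K = (2*(-5 + 2*(-6))/(-5 - 6) + (14 - 1*27))² = (2*(-5 - 12)/(-11) + (14 - 27))² = (2*(-1/11)*(-17) - 13)² = (34/11 - 13)² = (-109/11)² = 11881/121 ≈ 98.190)
K - 75*95 = 11881/121 - 75*95 = 11881/121 - 7125 = -850244/121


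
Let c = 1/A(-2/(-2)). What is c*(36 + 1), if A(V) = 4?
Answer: 37/4 ≈ 9.2500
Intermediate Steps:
c = ¼ (c = 1/4 = ¼ ≈ 0.25000)
c*(36 + 1) = (36 + 1)/4 = (¼)*37 = 37/4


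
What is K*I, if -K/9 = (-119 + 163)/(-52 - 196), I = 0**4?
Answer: 0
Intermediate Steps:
I = 0
K = 99/62 (K = -9*(-119 + 163)/(-52 - 196) = -396/(-248) = -396*(-1)/248 = -9*(-11/62) = 99/62 ≈ 1.5968)
K*I = (99/62)*0 = 0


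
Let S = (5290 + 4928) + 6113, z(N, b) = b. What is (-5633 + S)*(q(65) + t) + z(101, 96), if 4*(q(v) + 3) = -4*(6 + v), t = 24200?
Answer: 258100044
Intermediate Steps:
S = 16331 (S = 10218 + 6113 = 16331)
q(v) = -9 - v (q(v) = -3 + (-4*(6 + v))/4 = -3 + (-24 - 4*v)/4 = -3 + (-6 - v) = -9 - v)
(-5633 + S)*(q(65) + t) + z(101, 96) = (-5633 + 16331)*((-9 - 1*65) + 24200) + 96 = 10698*((-9 - 65) + 24200) + 96 = 10698*(-74 + 24200) + 96 = 10698*24126 + 96 = 258099948 + 96 = 258100044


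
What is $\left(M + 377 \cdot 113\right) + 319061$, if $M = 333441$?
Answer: $695103$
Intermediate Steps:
$\left(M + 377 \cdot 113\right) + 319061 = \left(333441 + 377 \cdot 113\right) + 319061 = \left(333441 + 42601\right) + 319061 = 376042 + 319061 = 695103$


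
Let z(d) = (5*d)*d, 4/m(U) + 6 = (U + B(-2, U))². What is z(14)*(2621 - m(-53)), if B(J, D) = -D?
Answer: 7707700/3 ≈ 2.5692e+6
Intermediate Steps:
m(U) = -⅔ (m(U) = 4/(-6 + (U - U)²) = 4/(-6 + 0²) = 4/(-6 + 0) = 4/(-6) = 4*(-⅙) = -⅔)
z(d) = 5*d²
z(14)*(2621 - m(-53)) = (5*14²)*(2621 - 1*(-⅔)) = (5*196)*(2621 + ⅔) = 980*(7865/3) = 7707700/3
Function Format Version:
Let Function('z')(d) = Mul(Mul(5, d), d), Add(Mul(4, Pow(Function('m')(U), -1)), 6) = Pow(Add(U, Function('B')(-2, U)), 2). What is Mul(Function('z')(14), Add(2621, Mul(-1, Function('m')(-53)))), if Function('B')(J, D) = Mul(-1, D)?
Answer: Rational(7707700, 3) ≈ 2.5692e+6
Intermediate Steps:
Function('m')(U) = Rational(-2, 3) (Function('m')(U) = Mul(4, Pow(Add(-6, Pow(Add(U, Mul(-1, U)), 2)), -1)) = Mul(4, Pow(Add(-6, Pow(0, 2)), -1)) = Mul(4, Pow(Add(-6, 0), -1)) = Mul(4, Pow(-6, -1)) = Mul(4, Rational(-1, 6)) = Rational(-2, 3))
Function('z')(d) = Mul(5, Pow(d, 2))
Mul(Function('z')(14), Add(2621, Mul(-1, Function('m')(-53)))) = Mul(Mul(5, Pow(14, 2)), Add(2621, Mul(-1, Rational(-2, 3)))) = Mul(Mul(5, 196), Add(2621, Rational(2, 3))) = Mul(980, Rational(7865, 3)) = Rational(7707700, 3)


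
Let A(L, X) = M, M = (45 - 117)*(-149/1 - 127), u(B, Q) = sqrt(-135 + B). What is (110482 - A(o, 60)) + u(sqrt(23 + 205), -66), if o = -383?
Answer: 90610 + sqrt(-135 + 2*sqrt(57)) ≈ 90610.0 + 10.95*I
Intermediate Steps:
M = 19872 (M = -72*(-149*1 - 127) = -72*(-149 - 127) = -72*(-276) = 19872)
A(L, X) = 19872
(110482 - A(o, 60)) + u(sqrt(23 + 205), -66) = (110482 - 1*19872) + sqrt(-135 + sqrt(23 + 205)) = (110482 - 19872) + sqrt(-135 + sqrt(228)) = 90610 + sqrt(-135 + 2*sqrt(57))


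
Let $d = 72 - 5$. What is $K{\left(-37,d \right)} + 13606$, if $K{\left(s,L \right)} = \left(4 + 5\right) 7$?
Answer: $13669$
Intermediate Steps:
$d = 67$ ($d = 72 - 5 = 67$)
$K{\left(s,L \right)} = 63$ ($K{\left(s,L \right)} = 9 \cdot 7 = 63$)
$K{\left(-37,d \right)} + 13606 = 63 + 13606 = 13669$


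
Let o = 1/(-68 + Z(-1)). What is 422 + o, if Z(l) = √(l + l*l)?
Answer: 28695/68 ≈ 421.99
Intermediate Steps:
Z(l) = √(l + l²)
o = -1/68 (o = 1/(-68 + √(-(1 - 1))) = 1/(-68 + √(-1*0)) = 1/(-68 + √0) = 1/(-68 + 0) = 1/(-68) = -1/68 ≈ -0.014706)
422 + o = 422 - 1/68 = 28695/68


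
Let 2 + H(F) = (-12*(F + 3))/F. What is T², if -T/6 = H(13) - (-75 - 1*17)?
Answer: 34433424/169 ≈ 2.0375e+5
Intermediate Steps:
H(F) = -2 + (-36 - 12*F)/F (H(F) = -2 + (-12*(F + 3))/F = -2 + (-12*(3 + F))/F = -2 + (-36 - 12*F)/F)
T = -5868/13 (T = -6*((-14 - 36/13) - (-75 - 1*17)) = -6*((-14 - 36*1/13) - (-75 - 17)) = -6*((-14 - 36/13) - 1*(-92)) = -6*(-218/13 + 92) = -6*978/13 = -5868/13 ≈ -451.38)
T² = (-5868/13)² = 34433424/169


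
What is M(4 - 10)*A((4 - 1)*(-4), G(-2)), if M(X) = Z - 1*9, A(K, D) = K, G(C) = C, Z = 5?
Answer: 48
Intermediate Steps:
M(X) = -4 (M(X) = 5 - 1*9 = 5 - 9 = -4)
M(4 - 10)*A((4 - 1)*(-4), G(-2)) = -4*(4 - 1)*(-4) = -12*(-4) = -4*(-12) = 48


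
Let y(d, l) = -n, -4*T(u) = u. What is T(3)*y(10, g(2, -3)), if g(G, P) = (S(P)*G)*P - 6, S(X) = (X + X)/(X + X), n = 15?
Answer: 45/4 ≈ 11.250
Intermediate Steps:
T(u) = -u/4
S(X) = 1 (S(X) = (2*X)/((2*X)) = (2*X)*(1/(2*X)) = 1)
g(G, P) = -6 + G*P (g(G, P) = (1*G)*P - 6 = G*P - 6 = -6 + G*P)
y(d, l) = -15 (y(d, l) = -1*15 = -15)
T(3)*y(10, g(2, -3)) = -1/4*3*(-15) = -3/4*(-15) = 45/4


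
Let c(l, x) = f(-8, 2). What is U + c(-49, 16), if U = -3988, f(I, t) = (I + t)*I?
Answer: -3940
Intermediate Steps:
f(I, t) = I*(I + t)
c(l, x) = 48 (c(l, x) = -8*(-8 + 2) = -8*(-6) = 48)
U + c(-49, 16) = -3988 + 48 = -3940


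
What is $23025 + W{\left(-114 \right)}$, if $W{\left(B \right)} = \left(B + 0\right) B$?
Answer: $36021$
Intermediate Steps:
$W{\left(B \right)} = B^{2}$ ($W{\left(B \right)} = B B = B^{2}$)
$23025 + W{\left(-114 \right)} = 23025 + \left(-114\right)^{2} = 23025 + 12996 = 36021$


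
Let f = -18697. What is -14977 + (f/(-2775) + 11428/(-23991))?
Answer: -332225767466/22191675 ≈ -14971.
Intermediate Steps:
-14977 + (f/(-2775) + 11428/(-23991)) = -14977 + (-18697/(-2775) + 11428/(-23991)) = -14977 + (-18697*(-1/2775) + 11428*(-1/23991)) = -14977 + (18697/2775 - 11428/23991) = -14977 + 138949009/22191675 = -332225767466/22191675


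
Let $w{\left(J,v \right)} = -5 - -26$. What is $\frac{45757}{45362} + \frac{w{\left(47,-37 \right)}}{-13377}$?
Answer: $\frac{29101847}{28895594} \approx 1.0071$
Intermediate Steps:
$w{\left(J,v \right)} = 21$ ($w{\left(J,v \right)} = -5 + 26 = 21$)
$\frac{45757}{45362} + \frac{w{\left(47,-37 \right)}}{-13377} = \frac{45757}{45362} + \frac{21}{-13377} = 45757 \cdot \frac{1}{45362} + 21 \left(- \frac{1}{13377}\right) = \frac{45757}{45362} - \frac{1}{637} = \frac{29101847}{28895594}$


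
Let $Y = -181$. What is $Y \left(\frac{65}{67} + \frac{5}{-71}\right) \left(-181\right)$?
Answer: $\frac{140217080}{4757} \approx 29476.0$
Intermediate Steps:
$Y \left(\frac{65}{67} + \frac{5}{-71}\right) \left(-181\right) = - 181 \left(\frac{65}{67} + \frac{5}{-71}\right) \left(-181\right) = - 181 \left(65 \cdot \frac{1}{67} + 5 \left(- \frac{1}{71}\right)\right) \left(-181\right) = - 181 \left(\frac{65}{67} - \frac{5}{71}\right) \left(-181\right) = \left(-181\right) \frac{4280}{4757} \left(-181\right) = \left(- \frac{774680}{4757}\right) \left(-181\right) = \frac{140217080}{4757}$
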